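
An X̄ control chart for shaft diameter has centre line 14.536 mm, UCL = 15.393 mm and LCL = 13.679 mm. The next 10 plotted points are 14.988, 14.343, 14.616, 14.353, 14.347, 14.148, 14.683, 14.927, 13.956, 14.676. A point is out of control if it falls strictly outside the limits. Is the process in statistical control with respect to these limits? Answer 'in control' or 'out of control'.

All 10 points lie within [13.679, 15.393].

in control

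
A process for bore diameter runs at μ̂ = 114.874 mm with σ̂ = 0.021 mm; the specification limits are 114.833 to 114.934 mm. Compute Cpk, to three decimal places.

0.651

Cpu = (USL − μ̂) / (3σ̂) = (114.934 − 114.874) / (3 × 0.021) = 0.9524; Cpl = (μ̂ − LSL) / (3σ̂) = (114.874 − 114.833) / (3 × 0.021) = 0.6508; Cpk = min(Cpu, Cpl) = 0.6508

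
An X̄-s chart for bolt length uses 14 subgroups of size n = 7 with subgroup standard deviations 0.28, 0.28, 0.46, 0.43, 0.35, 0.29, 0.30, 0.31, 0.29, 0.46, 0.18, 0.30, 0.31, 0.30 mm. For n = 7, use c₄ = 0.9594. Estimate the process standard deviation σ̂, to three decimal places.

s̄ = (0.28 + 0.28 + 0.46 + 0.43 + 0.35 + 0.29 + 0.30 + 0.31 + 0.29 + 0.46 + 0.18 + 0.30 + 0.31 + 0.30) / 14 = 0.3243
σ̂ = s̄ / c₄ = 0.3243 / 0.9594 = 0.3380

0.338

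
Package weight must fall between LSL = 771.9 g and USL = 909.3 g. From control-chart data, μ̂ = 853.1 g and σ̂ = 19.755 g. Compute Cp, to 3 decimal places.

1.159

Cp = (USL − LSL) / (6σ̂) = (909.3 − 771.9) / (6 × 19.755) = 137.4000 / 118.5300 = 1.1592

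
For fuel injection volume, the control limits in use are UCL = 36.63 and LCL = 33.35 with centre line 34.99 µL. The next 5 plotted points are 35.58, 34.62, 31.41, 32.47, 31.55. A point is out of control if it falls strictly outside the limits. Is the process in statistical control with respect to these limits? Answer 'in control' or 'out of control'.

out of control

Compare each point to [33.35, 36.63]: sample 3 = 31.41 < LCL; sample 4 = 32.47 < LCL; sample 5 = 31.55 < LCL.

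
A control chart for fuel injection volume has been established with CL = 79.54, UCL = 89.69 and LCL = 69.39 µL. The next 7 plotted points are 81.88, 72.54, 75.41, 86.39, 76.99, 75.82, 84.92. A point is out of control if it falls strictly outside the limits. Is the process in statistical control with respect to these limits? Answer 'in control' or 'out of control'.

in control

All 7 points lie within [69.39, 89.69].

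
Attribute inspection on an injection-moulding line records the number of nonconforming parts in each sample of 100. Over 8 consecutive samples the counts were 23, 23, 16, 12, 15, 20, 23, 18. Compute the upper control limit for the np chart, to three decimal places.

p̄ = Σdᵢ / (k·n) = 150 / (8 × 100) = 0.18750
UCL = np̄ + 3·√(np̄(1−p̄)) = 18.7500 + 3 × √(18.7500×0.81250) = 18.7500 + 3 × 3.9031 = 30.4594

30.459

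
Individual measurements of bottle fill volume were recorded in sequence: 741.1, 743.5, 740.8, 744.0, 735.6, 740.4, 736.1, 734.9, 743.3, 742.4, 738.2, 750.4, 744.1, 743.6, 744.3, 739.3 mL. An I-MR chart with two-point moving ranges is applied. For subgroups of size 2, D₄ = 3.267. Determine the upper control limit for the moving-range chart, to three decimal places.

14.201

Moving ranges: 2.4, 2.7, 3.2, 8.4, 4.8, 4.3, 1.2, 8.4, 0.9, 4.2, 12.2, 6.3, 0.5, 0.7, 5.0; M̄R̄ = 65.2000 / 15 = 4.3467
UCL_MR = D₄·M̄R̄ = 3.267 × 4.3467 = 14.2006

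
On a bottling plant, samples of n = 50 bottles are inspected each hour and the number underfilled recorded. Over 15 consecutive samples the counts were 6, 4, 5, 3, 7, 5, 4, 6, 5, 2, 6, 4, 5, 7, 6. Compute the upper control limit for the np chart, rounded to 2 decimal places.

11.36

p̄ = Σdᵢ / (k·n) = 75 / (15 × 50) = 0.10000
UCL = np̄ + 3·√(np̄(1−p̄)) = 5.0000 + 3 × √(5.0000×0.90000) = 5.0000 + 3 × 2.1213 = 11.3640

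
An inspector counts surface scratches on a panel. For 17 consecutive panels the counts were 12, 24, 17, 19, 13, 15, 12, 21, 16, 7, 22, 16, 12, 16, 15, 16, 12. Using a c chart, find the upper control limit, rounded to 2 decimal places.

c̄ = (12 + 24 + 17 + 19 + 13 + 15 + 12 + 21 + 16 + 7 + 22 + 16 + 12 + 16 + 15 + 16 + 12) / 17 = 265 / 17 = 15.5882
UCL = c̄ + 3√c̄ = 15.5882 + 3 × √15.5882 = 15.5882 + 3 × 3.9482 = 27.4328

27.43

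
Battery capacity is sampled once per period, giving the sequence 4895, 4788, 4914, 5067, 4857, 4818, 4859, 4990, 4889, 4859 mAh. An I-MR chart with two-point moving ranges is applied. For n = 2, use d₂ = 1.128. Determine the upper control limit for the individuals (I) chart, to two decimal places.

5170.79

X̄ = (4895 + 4788 + 4914 + 5067 + 4857 + 4818 + 4859 + 4990 + 4889 + 4859) / 10 = 4893.6000
Moving ranges: 107, 126, 153, 210, 39, 41, 131, 101, 30; M̄R̄ = 938.0000 / 9 = 104.2222
UCL = X̄ + 3·M̄R̄/d₂ = 4893.6000 + 3 × 104.2222 / 1.128 = 5170.7868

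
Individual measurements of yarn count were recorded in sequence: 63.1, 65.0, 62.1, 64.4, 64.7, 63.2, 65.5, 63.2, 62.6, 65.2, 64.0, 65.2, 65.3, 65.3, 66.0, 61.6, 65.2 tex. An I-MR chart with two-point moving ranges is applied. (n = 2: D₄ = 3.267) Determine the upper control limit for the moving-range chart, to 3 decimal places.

Moving ranges: 1.9, 2.9, 2.3, 0.3, 1.5, 2.3, 2.3, 0.6, 2.6, 1.2, 1.2, 0.1, 0.0, 0.7, 4.4, 3.6; M̄R̄ = 27.9000 / 16 = 1.7437
UCL_MR = D₄·M̄R̄ = 3.267 × 1.7437 = 5.6968

5.697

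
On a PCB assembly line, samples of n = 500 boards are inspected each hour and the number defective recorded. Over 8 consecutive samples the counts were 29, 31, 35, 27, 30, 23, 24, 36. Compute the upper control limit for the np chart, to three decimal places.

p̄ = Σdᵢ / (k·n) = 235 / (8 × 500) = 0.05875
UCL = np̄ + 3·√(np̄(1−p̄)) = 29.3750 + 3 × √(29.3750×0.94125) = 29.3750 + 3 × 5.2583 = 45.1498

45.150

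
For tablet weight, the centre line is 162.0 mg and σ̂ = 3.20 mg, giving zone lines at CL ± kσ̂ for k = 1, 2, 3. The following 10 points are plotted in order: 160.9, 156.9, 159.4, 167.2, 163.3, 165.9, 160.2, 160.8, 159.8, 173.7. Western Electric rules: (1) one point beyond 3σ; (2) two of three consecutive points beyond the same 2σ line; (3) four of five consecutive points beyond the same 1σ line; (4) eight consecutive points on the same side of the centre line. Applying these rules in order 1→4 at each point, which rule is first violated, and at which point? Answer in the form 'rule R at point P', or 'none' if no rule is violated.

Zone of each point (C = within 1σ̂, B = 1σ̂–2σ̂, A = 2σ̂–3σ̂, * = beyond 3σ̂; sign = side of CL): 1:-C, 2:-B, 3:-C, 4:+B, 5:+C, 6:+B, 7:-C, 8:-C, 9:-C, 10:+*
Rule 1 (one point beyond the 3σ limits) is satisfied at point 10.

rule 1 at point 10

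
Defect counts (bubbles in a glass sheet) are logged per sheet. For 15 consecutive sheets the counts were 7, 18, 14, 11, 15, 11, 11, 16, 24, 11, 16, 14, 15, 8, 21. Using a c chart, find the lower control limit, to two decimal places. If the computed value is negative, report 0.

c̄ = (7 + 18 + 14 + 11 + 15 + 11 + 11 + 16 + 24 + 11 + 16 + 14 + 15 + 8 + 21) / 15 = 212 / 15 = 14.1333
LCL = c̄ − 3√c̄ = 14.1333 − 3 × 3.7594 = 2.8550

2.86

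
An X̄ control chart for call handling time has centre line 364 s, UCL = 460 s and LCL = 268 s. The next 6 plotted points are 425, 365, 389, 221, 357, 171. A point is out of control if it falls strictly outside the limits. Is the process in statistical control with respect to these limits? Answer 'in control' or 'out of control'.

out of control

Compare each point to [268, 460]: sample 4 = 221 < LCL; sample 6 = 171 < LCL.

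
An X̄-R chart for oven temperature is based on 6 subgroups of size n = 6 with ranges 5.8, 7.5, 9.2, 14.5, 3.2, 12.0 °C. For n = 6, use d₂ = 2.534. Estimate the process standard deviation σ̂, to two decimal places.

R̄ = (5.8 + 7.5 + 9.2 + 14.5 + 3.2 + 12.0) / 6 = 8.7000
σ̂ = R̄ / d₂ = 8.7000 / 2.534 = 3.4333

3.43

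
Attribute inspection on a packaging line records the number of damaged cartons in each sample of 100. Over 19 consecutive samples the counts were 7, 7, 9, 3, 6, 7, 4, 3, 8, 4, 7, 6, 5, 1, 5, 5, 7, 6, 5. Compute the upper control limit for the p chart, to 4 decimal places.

p̄ = Σdᵢ / (k·n) = 105 / (19 × 100) = 0.05526
UCL = p̄ + 3·√(p̄(1−p̄)/n) = 0.05526 + 3 × √(0.05526×0.94474/100) = 0.05526 + 3 × 0.02285 = 0.12381

0.1238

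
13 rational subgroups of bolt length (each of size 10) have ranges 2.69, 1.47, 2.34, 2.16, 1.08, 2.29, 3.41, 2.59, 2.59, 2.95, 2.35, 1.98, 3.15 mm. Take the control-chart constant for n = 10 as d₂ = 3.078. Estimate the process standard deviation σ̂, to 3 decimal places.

R̄ = (2.69 + 1.47 + 2.34 + 2.16 + 1.08 + 2.29 + 3.41 + 2.59 + 2.59 + 2.95 + 2.35 + 1.98 + 3.15) / 13 = 2.3885
σ̂ = R̄ / d₂ = 2.3885 / 3.078 = 0.7760

0.776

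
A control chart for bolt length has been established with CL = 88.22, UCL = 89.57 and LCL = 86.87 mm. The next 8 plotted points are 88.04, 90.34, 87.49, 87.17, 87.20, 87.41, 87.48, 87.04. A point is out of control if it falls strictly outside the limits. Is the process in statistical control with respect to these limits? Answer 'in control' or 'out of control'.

out of control

Compare each point to [86.87, 89.57]: sample 2 = 90.34 > UCL.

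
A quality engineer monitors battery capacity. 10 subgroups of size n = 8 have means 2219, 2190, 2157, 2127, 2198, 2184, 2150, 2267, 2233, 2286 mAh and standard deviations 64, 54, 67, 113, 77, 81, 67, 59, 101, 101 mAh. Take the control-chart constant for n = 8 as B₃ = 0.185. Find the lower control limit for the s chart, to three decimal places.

14.504

s̄ = (64 + 54 + 67 + 113 + 77 + 81 + 67 + 59 + 101 + 101) / 10 = 78.4000
LCL_s = B₃·s̄ = 0.185 × 78.4000 = 14.5040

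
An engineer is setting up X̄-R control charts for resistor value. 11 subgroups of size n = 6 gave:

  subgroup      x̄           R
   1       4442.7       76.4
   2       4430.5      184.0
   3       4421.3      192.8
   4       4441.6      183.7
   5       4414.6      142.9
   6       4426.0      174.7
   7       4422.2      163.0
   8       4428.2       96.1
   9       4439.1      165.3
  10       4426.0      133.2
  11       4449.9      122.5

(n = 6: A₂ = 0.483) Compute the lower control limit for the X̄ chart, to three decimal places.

X̄̄ = (4442.7 + 4430.5 + 4421.3 + 4441.6 + 4414.6 + 4426.0 + 4422.2 + 4428.2 + 4439.1 + 4426.0 + 4449.9) / 11 = 48742.1000 / 11 = 4431.1000
R̄ = (76.4 + 184.0 + 192.8 + 183.7 + 142.9 + 174.7 + 163.0 + 96.1 + 165.3 + 133.2 + 122.5) / 11 = 1634.6000 / 11 = 148.6000
LCL = X̄̄ − A₂·R̄ = 4431.1000 − 0.483 × 148.6000 = 4359.3262

4359.326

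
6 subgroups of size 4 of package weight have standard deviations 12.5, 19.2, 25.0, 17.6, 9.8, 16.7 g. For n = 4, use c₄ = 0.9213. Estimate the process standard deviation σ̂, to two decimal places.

s̄ = (12.5 + 19.2 + 25.0 + 17.6 + 9.8 + 16.7) / 6 = 16.8000
σ̂ = s̄ / c₄ = 16.8000 / 0.9213 = 18.2351

18.24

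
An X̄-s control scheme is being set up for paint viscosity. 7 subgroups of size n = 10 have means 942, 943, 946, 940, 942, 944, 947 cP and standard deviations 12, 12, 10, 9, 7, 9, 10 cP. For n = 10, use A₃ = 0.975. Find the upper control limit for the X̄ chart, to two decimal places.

X̄̄ = (942 + 943 + 946 + 940 + 942 + 944 + 947) / 7 = 943.4286
s̄ = (12 + 12 + 10 + 9 + 7 + 9 + 10) / 7 = 9.8571
UCL = X̄̄ + A₃·s̄ = 943.4286 + 0.975 × 9.8571 = 953.0393

953.04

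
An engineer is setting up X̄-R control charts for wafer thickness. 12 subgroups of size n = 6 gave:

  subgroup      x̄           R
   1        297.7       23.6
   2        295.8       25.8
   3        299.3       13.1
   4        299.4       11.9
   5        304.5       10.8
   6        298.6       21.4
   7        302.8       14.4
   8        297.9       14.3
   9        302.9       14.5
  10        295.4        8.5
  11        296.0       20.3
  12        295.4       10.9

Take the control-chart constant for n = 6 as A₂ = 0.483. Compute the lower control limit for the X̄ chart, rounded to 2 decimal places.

291.18

X̄̄ = (297.7 + 295.8 + 299.3 + 299.4 + 304.5 + 298.6 + 302.8 + 297.9 + 302.9 + 295.4 + 296.0 + 295.4) / 12 = 3585.7000 / 12 = 298.8083
R̄ = (23.6 + 25.8 + 13.1 + 11.9 + 10.8 + 21.4 + 14.4 + 14.3 + 14.5 + 8.5 + 20.3 + 10.9) / 12 = 189.5000 / 12 = 15.7917
LCL = X̄̄ − A₂·R̄ = 298.8083 − 0.483 × 15.7917 = 291.1810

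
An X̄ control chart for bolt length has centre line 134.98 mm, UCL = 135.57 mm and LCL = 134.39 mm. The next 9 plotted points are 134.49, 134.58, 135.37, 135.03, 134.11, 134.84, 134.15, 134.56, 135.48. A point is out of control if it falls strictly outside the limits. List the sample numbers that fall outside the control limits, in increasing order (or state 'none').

Compare each point to [134.39, 135.57]: sample 5 = 134.11 < LCL; sample 7 = 134.15 < LCL.

5, 7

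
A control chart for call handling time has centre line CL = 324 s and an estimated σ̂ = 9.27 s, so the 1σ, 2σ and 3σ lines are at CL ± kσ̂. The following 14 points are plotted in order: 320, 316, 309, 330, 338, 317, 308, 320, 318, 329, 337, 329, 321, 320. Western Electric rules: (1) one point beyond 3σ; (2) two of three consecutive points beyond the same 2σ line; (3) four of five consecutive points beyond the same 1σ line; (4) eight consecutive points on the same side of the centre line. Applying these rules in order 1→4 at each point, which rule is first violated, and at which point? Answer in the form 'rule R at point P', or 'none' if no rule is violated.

none

Zone of each point (C = within 1σ̂, B = 1σ̂–2σ̂, A = 2σ̂–3σ̂, * = beyond 3σ̂; sign = side of CL): 1:-C, 2:-C, 3:-B, 4:+C, 5:+B, 6:-C, 7:-B, 8:-C, 9:-C, 10:+C, 11:+B, 12:+C, 13:-C, 14:-C
No rule fires across all 14 points.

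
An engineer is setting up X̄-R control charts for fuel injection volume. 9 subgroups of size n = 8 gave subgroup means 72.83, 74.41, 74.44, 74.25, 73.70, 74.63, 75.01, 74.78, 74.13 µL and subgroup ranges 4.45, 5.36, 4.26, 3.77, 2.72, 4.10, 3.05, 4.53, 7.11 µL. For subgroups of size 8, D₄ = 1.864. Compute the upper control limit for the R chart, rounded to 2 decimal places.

R̄ = (4.45 + 5.36 + 4.26 + 3.77 + 2.72 + 4.10 + 3.05 + 4.53 + 7.11) / 9 = 39.3500 / 9 = 4.3722
UCL_R = D₄·R̄ = 1.864 × 4.3722 = 8.1498

8.15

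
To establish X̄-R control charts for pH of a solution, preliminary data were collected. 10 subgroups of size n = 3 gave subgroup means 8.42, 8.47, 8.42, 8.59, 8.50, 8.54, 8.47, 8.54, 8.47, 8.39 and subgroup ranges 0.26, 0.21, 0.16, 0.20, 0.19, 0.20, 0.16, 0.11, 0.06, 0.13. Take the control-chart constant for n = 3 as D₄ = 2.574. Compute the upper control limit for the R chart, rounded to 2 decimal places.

R̄ = (0.26 + 0.21 + 0.16 + 0.20 + 0.19 + 0.20 + 0.16 + 0.11 + 0.06 + 0.13) / 10 = 1.6800 / 10 = 0.1680
UCL_R = D₄·R̄ = 2.574 × 0.1680 = 0.4324

0.43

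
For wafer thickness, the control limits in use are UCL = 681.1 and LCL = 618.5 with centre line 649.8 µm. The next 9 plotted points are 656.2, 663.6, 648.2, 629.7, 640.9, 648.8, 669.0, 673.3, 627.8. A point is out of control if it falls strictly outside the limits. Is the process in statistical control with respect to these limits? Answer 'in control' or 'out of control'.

All 9 points lie within [618.5, 681.1].

in control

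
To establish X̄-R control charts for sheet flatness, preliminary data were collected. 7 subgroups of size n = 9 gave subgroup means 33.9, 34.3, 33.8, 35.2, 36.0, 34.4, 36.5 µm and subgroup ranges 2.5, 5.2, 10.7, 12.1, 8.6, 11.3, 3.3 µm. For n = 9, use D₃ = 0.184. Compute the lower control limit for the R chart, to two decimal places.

1.41

R̄ = (2.5 + 5.2 + 10.7 + 12.1 + 8.6 + 11.3 + 3.3) / 7 = 53.7000 / 7 = 7.6714
LCL_R = D₃·R̄ = 0.184 × 7.6714 = 1.4115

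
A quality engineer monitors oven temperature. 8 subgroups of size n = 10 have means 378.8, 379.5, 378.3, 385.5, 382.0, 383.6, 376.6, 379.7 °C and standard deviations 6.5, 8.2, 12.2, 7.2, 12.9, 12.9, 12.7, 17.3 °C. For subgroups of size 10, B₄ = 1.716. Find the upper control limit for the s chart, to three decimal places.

19.284

s̄ = (6.5 + 8.2 + 12.2 + 7.2 + 12.9 + 12.9 + 12.7 + 17.3) / 8 = 11.2375
UCL_s = B₄·s̄ = 1.716 × 11.2375 = 19.2836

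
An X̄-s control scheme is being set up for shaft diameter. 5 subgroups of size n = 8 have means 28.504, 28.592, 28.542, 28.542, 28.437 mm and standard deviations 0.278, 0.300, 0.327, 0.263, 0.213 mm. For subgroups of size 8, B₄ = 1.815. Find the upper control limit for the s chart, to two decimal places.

0.50

s̄ = (0.278 + 0.300 + 0.327 + 0.263 + 0.213) / 5 = 0.2762
UCL_s = B₄·s̄ = 1.815 × 0.2762 = 0.5013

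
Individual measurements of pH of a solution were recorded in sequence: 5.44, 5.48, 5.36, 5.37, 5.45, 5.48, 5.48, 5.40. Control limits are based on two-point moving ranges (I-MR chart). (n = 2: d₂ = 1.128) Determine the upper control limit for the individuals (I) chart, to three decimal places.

X̄ = (5.44 + 5.48 + 5.36 + 5.37 + 5.45 + 5.48 + 5.48 + 5.40) / 8 = 5.4325
Moving ranges: 0.04, 0.12, 0.01, 0.08, 0.03, 0.00, 0.08; M̄R̄ = 0.3600 / 7 = 0.0514
UCL = X̄ + 3·M̄R̄/d₂ = 5.4325 + 3 × 0.0514 / 1.128 = 5.5693

5.569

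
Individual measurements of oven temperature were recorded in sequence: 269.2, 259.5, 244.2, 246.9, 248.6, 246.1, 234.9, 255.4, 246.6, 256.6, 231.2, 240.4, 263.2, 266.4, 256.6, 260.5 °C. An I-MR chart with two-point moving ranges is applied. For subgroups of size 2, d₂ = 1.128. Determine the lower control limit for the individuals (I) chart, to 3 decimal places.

223.860

X̄ = (269.2 + 259.5 + 244.2 + 246.9 + 248.6 + 246.1 + 234.9 + 255.4 + 246.6 + 256.6 + 231.2 + 240.4 + 263.2 + 266.4 + 256.6 + 260.5) / 16 = 251.6438
Moving ranges: 9.7, 15.3, 2.7, 1.7, 2.5, 11.2, 20.5, 8.8, 10.0, 25.4, 9.2, 22.8, 3.2, 9.8, 3.9; M̄R̄ = 156.7000 / 15 = 10.4467
LCL = X̄ − 3·M̄R̄/d₂ = 251.6438 − 3 × 10.4467 / 1.128 = 223.8601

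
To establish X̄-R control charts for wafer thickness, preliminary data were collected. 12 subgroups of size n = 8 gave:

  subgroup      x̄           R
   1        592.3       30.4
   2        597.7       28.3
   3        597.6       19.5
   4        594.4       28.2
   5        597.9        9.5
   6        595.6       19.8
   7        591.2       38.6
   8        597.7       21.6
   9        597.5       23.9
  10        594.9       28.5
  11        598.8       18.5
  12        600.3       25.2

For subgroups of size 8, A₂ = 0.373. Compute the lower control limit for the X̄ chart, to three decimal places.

587.249

X̄̄ = (592.3 + 597.7 + 597.6 + 594.4 + 597.9 + 595.6 + 591.2 + 597.7 + 597.5 + 594.9 + 598.8 + 600.3) / 12 = 7155.9000 / 12 = 596.3250
R̄ = (30.4 + 28.3 + 19.5 + 28.2 + 9.5 + 19.8 + 38.6 + 21.6 + 23.9 + 28.5 + 18.5 + 25.2) / 12 = 292.0000 / 12 = 24.3333
LCL = X̄̄ − A₂·R̄ = 596.3250 − 0.373 × 24.3333 = 587.2487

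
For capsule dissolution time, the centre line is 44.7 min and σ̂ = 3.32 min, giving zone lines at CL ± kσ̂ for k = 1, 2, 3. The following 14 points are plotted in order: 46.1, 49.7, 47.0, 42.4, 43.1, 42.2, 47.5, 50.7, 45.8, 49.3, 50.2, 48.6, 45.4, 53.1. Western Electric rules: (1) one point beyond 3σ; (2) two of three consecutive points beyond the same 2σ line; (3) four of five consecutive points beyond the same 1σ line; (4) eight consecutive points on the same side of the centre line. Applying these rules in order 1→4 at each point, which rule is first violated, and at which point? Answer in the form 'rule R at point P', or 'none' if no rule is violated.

rule 3 at point 12

Zone of each point (C = within 1σ̂, B = 1σ̂–2σ̂, A = 2σ̂–3σ̂, * = beyond 3σ̂; sign = side of CL): 1:+C, 2:+B, 3:+C, 4:-C, 5:-C, 6:-C, 7:+C, 8:+B, 9:+C, 10:+B, 11:+B, 12:+B, 13:+C, 14:+A
Rule 3 (four of five consecutive points beyond the same 1σ limit) is satisfied at point 12.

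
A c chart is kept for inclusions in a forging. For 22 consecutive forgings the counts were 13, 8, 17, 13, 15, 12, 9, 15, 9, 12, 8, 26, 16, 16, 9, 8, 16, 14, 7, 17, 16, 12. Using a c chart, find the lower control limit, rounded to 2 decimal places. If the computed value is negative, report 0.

c̄ = (13 + 8 + 17 + 13 + 15 + 12 + 9 + 15 + 9 + 12 + 8 + 26 + 16 + 16 + 9 + 8 + 16 + 14 + 7 + 17 + 16 + 12) / 22 = 288 / 22 = 13.0909
LCL = c̄ − 3√c̄ = 13.0909 − 3 × 3.6181 = 2.2365

2.24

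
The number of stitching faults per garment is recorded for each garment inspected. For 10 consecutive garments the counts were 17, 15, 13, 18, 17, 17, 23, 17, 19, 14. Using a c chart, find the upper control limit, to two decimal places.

29.37

c̄ = (17 + 15 + 13 + 18 + 17 + 17 + 23 + 17 + 19 + 14) / 10 = 170 / 10 = 17.0000
UCL = c̄ + 3√c̄ = 17.0000 + 3 × √17.0000 = 17.0000 + 3 × 4.1231 = 29.3693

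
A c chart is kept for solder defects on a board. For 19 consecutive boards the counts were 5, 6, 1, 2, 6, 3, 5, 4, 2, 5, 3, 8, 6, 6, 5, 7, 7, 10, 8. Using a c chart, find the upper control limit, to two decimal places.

c̄ = (5 + 6 + 1 + 2 + 6 + 3 + 5 + 4 + 2 + 5 + 3 + 8 + 6 + 6 + 5 + 7 + 7 + 10 + 8) / 19 = 99 / 19 = 5.2105
UCL = c̄ + 3√c̄ = 5.2105 + 3 × √5.2105 = 5.2105 + 3 × 2.2827 = 12.0585

12.06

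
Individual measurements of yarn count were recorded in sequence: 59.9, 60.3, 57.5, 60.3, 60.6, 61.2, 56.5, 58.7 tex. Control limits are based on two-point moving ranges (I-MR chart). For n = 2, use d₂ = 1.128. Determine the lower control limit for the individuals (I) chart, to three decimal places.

54.132

X̄ = (59.9 + 60.3 + 57.5 + 60.3 + 60.6 + 61.2 + 56.5 + 58.7) / 8 = 59.3750
Moving ranges: 0.4, 2.8, 2.8, 0.3, 0.6, 4.7, 2.2; M̄R̄ = 13.8000 / 7 = 1.9714
LCL = X̄ − 3·M̄R̄/d₂ = 59.3750 − 3 × 1.9714 / 1.128 = 54.1318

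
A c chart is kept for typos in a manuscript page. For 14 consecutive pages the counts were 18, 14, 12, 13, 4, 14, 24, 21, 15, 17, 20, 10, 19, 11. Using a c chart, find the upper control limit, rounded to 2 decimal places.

26.82

c̄ = (18 + 14 + 12 + 13 + 4 + 14 + 24 + 21 + 15 + 17 + 20 + 10 + 19 + 11) / 14 = 212 / 14 = 15.1429
UCL = c̄ + 3√c̄ = 15.1429 + 3 × √15.1429 = 15.1429 + 3 × 3.8914 = 26.8170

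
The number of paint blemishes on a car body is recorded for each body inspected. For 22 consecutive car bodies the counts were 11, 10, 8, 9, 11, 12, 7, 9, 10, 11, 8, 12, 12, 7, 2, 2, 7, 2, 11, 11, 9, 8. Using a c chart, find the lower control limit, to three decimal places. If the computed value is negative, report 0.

0.000

c̄ = (11 + 10 + 8 + 9 + 11 + 12 + 7 + 9 + 10 + 11 + 8 + 12 + 12 + 7 + 2 + 2 + 7 + 2 + 11 + 11 + 9 + 8) / 22 = 189 / 22 = 8.5909
LCL = c̄ − 3√c̄ = 8.5909 − 3 × 2.9310 = -0.2022 → 0 (cannot be negative)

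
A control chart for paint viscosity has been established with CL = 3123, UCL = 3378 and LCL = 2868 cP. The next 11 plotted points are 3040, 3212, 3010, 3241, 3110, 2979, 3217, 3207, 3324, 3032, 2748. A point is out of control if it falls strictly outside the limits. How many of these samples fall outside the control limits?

1

Compare each point to [2868, 3378]: sample 11 = 2748 < LCL.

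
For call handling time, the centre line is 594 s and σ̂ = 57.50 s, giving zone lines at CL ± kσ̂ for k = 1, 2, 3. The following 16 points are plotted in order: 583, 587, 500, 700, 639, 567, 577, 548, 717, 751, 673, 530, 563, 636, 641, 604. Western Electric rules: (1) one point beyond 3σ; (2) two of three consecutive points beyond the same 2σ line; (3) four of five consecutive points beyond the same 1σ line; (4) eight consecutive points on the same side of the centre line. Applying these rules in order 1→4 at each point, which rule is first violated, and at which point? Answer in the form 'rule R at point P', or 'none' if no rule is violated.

Zone of each point (C = within 1σ̂, B = 1σ̂–2σ̂, A = 2σ̂–3σ̂, * = beyond 3σ̂; sign = side of CL): 1:-C, 2:-C, 3:-B, 4:+B, 5:+C, 6:-C, 7:-C, 8:-C, 9:+A, 10:+A, 11:+B, 12:-B, 13:-C, 14:+C, 15:+C, 16:+C
Rule 2 (two of three consecutive points beyond the same 2σ limit) is satisfied at point 10.

rule 2 at point 10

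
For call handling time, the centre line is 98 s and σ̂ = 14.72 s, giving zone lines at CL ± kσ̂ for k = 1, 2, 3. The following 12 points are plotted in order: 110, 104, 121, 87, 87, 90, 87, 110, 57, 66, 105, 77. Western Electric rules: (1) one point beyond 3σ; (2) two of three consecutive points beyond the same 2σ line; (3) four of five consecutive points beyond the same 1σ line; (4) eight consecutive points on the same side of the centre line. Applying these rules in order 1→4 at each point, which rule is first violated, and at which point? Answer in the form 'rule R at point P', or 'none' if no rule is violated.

rule 2 at point 10

Zone of each point (C = within 1σ̂, B = 1σ̂–2σ̂, A = 2σ̂–3σ̂, * = beyond 3σ̂; sign = side of CL): 1:+C, 2:+C, 3:+B, 4:-C, 5:-C, 6:-C, 7:-C, 8:+C, 9:-A, 10:-A, 11:+C, 12:-B
Rule 2 (two of three consecutive points beyond the same 2σ limit) is satisfied at point 10.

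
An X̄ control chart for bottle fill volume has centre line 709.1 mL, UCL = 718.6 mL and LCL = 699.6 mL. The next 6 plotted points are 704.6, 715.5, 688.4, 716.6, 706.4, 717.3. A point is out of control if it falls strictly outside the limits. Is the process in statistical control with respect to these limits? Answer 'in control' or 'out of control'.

Compare each point to [699.6, 718.6]: sample 3 = 688.4 < LCL.

out of control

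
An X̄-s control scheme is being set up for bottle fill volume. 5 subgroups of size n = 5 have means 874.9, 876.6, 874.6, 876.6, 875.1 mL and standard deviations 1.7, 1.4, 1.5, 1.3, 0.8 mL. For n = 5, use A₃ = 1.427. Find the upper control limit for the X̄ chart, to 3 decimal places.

X̄̄ = (874.9 + 876.6 + 874.6 + 876.6 + 875.1) / 5 = 875.5600
s̄ = (1.7 + 1.4 + 1.5 + 1.3 + 0.8) / 5 = 1.3400
UCL = X̄̄ + A₃·s̄ = 875.5600 + 1.427 × 1.3400 = 877.4722

877.472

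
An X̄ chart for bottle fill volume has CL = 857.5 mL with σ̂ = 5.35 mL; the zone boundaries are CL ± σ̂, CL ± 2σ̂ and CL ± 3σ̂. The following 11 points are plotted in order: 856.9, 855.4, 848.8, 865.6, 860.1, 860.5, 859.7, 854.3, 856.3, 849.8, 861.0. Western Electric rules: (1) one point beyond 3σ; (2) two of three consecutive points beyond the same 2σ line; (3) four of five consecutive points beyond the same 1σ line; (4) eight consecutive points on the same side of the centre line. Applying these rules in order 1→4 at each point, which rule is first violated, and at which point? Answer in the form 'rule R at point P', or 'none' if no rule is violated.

none

Zone of each point (C = within 1σ̂, B = 1σ̂–2σ̂, A = 2σ̂–3σ̂, * = beyond 3σ̂; sign = side of CL): 1:-C, 2:-C, 3:-B, 4:+B, 5:+C, 6:+C, 7:+C, 8:-C, 9:-C, 10:-B, 11:+C
No rule fires across all 11 points.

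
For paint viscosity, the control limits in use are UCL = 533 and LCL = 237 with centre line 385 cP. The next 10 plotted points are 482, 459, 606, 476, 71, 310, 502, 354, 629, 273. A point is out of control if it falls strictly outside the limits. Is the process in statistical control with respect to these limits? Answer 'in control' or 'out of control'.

out of control

Compare each point to [237, 533]: sample 3 = 606 > UCL; sample 5 = 71 < LCL; sample 9 = 629 > UCL.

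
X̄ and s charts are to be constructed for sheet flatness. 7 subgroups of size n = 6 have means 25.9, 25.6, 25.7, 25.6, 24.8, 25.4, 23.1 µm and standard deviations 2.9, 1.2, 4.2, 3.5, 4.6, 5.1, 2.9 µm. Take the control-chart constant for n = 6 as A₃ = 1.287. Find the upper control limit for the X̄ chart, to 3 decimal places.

29.643

X̄̄ = (25.9 + 25.6 + 25.7 + 25.6 + 24.8 + 25.4 + 23.1) / 7 = 25.1571
s̄ = (2.9 + 1.2 + 4.2 + 3.5 + 4.6 + 5.1 + 2.9) / 7 = 3.4857
UCL = X̄̄ + A₃·s̄ = 25.1571 + 1.287 × 3.4857 = 29.6433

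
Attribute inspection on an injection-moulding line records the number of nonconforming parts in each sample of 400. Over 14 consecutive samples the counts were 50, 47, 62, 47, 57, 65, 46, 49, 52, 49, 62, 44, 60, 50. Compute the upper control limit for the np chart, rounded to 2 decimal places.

73.18

p̄ = Σdᵢ / (k·n) = 740 / (14 × 400) = 0.13214
UCL = np̄ + 3·√(np̄(1−p̄)) = 52.8571 + 3 × √(52.8571×0.86786) = 52.8571 + 3 × 6.7729 = 73.1759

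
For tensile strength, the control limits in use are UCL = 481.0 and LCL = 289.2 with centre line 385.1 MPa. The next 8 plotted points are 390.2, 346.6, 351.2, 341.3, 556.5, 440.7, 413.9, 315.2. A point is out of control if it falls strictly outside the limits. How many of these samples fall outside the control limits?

Compare each point to [289.2, 481.0]: sample 5 = 556.5 > UCL.

1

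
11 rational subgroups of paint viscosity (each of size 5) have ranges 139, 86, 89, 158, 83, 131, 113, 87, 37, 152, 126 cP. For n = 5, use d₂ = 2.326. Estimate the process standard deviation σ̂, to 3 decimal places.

R̄ = (139 + 86 + 89 + 158 + 83 + 131 + 113 + 87 + 37 + 152 + 126) / 11 = 109.1818
σ̂ = R̄ / d₂ = 109.1818 / 2.326 = 46.9397

46.940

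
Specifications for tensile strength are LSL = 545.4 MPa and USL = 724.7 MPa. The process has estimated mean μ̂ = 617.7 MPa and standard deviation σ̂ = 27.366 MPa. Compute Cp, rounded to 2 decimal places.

Cp = (USL − LSL) / (6σ̂) = (724.7 − 545.4) / (6 × 27.366) = 179.3000 / 164.1960 = 1.0920

1.09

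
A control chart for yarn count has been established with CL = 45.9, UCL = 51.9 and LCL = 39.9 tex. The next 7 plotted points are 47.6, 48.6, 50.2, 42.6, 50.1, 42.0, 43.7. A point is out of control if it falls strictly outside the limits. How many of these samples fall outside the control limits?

All 7 points lie within [39.9, 51.9].

0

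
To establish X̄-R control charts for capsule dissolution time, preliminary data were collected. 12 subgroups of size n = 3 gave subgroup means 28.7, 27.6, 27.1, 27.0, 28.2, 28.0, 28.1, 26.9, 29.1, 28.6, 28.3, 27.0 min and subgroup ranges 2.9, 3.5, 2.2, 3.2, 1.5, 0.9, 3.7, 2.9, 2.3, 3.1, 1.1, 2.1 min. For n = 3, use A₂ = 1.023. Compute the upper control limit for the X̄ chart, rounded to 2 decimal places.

X̄̄ = (28.7 + 27.6 + 27.1 + 27.0 + 28.2 + 28.0 + 28.1 + 26.9 + 29.1 + 28.6 + 28.3 + 27.0) / 12 = 334.6000 / 12 = 27.8833
R̄ = (2.9 + 3.5 + 2.2 + 3.2 + 1.5 + 0.9 + 3.7 + 2.9 + 2.3 + 3.1 + 1.1 + 2.1) / 12 = 29.4000 / 12 = 2.4500
UCL = X̄̄ + A₂·R̄ = 27.8833 + 1.023 × 2.4500 = 30.3897

30.39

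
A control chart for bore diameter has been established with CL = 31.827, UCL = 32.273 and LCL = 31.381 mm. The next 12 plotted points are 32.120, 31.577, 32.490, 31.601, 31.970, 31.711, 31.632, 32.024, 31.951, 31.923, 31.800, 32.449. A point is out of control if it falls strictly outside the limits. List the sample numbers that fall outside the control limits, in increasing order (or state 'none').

Compare each point to [31.381, 32.273]: sample 3 = 32.490 > UCL; sample 12 = 32.449 > UCL.

3, 12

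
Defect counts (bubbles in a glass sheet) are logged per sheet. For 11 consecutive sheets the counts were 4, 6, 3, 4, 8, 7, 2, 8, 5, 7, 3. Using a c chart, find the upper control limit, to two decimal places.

c̄ = (4 + 6 + 3 + 4 + 8 + 7 + 2 + 8 + 5 + 7 + 3) / 11 = 57 / 11 = 5.1818
UCL = c̄ + 3√c̄ = 5.1818 + 3 × √5.1818 = 5.1818 + 3 × 2.2764 = 12.0109

12.01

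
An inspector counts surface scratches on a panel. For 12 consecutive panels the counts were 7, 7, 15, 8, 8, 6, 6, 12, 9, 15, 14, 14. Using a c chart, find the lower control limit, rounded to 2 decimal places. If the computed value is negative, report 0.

c̄ = (7 + 7 + 15 + 8 + 8 + 6 + 6 + 12 + 9 + 15 + 14 + 14) / 12 = 121 / 12 = 10.0833
LCL = c̄ − 3√c̄ = 10.0833 − 3 × 3.1754 = 0.5571

0.56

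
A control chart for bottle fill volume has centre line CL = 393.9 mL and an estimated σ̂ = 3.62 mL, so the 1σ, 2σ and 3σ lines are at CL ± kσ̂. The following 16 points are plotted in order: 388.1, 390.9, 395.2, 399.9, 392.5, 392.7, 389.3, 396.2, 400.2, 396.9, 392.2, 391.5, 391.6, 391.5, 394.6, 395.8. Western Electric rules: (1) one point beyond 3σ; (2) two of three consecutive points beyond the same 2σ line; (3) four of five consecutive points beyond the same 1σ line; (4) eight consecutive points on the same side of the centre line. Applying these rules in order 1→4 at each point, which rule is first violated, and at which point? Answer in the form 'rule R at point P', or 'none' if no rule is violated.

Zone of each point (C = within 1σ̂, B = 1σ̂–2σ̂, A = 2σ̂–3σ̂, * = beyond 3σ̂; sign = side of CL): 1:-B, 2:-C, 3:+C, 4:+B, 5:-C, 6:-C, 7:-B, 8:+C, 9:+B, 10:+C, 11:-C, 12:-C, 13:-C, 14:-C, 15:+C, 16:+C
No rule fires across all 16 points.

none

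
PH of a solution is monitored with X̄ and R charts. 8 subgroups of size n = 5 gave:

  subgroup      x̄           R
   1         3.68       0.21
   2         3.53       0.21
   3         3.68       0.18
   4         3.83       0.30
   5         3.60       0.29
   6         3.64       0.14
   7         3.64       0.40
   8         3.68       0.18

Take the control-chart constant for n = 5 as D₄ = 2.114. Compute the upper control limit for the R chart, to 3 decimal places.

R̄ = (0.21 + 0.21 + 0.18 + 0.30 + 0.29 + 0.14 + 0.40 + 0.18) / 8 = 1.9100 / 8 = 0.2387
UCL_R = D₄·R̄ = 2.114 × 0.2387 = 0.5047

0.505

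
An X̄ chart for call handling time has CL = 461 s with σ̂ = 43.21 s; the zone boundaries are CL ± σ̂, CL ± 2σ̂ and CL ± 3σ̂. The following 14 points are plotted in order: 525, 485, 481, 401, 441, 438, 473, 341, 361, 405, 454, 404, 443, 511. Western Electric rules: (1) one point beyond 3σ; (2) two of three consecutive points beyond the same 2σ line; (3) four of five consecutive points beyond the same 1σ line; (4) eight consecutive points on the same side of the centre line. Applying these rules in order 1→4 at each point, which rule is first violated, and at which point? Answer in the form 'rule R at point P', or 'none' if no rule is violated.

Zone of each point (C = within 1σ̂, B = 1σ̂–2σ̂, A = 2σ̂–3σ̂, * = beyond 3σ̂; sign = side of CL): 1:+B, 2:+C, 3:+C, 4:-B, 5:-C, 6:-C, 7:+C, 8:-A, 9:-A, 10:-B, 11:-C, 12:-B, 13:-C, 14:+B
Rule 2 (two of three consecutive points beyond the same 2σ limit) is satisfied at point 9.

rule 2 at point 9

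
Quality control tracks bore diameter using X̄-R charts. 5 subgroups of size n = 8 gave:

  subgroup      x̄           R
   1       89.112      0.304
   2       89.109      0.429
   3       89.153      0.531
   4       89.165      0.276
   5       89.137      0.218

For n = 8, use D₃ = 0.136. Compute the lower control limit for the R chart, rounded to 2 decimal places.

0.05

R̄ = (0.304 + 0.429 + 0.531 + 0.276 + 0.218) / 5 = 1.7580 / 5 = 0.3516
LCL_R = D₃·R̄ = 0.136 × 0.3516 = 0.0478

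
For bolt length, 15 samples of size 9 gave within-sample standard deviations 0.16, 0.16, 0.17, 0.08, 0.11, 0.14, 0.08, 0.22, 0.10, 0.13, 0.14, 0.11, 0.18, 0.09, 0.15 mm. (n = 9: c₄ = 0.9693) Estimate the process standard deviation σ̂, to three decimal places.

0.139

s̄ = (0.16 + 0.16 + 0.17 + 0.08 + 0.11 + 0.14 + 0.08 + 0.22 + 0.10 + 0.13 + 0.14 + 0.11 + 0.18 + 0.09 + 0.15) / 15 = 0.1347
σ̂ = s̄ / c₄ = 0.1347 / 0.9693 = 0.1389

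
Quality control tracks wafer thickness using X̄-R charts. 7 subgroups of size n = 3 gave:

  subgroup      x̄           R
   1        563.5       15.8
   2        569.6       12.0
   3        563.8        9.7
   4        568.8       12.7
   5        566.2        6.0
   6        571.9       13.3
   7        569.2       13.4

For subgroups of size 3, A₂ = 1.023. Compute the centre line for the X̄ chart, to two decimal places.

567.57

X̄̄ = (563.5 + 569.6 + 563.8 + 568.8 + 566.2 + 571.9 + 569.2) / 7 = 3973.0000 / 7 = 567.5714
CL = X̄̄ = 567.5714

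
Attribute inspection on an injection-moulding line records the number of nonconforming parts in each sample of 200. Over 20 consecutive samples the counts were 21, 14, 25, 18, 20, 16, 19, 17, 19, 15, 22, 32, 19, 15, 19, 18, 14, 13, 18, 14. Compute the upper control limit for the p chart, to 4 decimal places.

0.1533

p̄ = Σdᵢ / (k·n) = 368 / (20 × 200) = 0.09200
UCL = p̄ + 3·√(p̄(1−p̄)/n) = 0.09200 + 3 × √(0.09200×0.90800/200) = 0.09200 + 3 × 0.02044 = 0.15331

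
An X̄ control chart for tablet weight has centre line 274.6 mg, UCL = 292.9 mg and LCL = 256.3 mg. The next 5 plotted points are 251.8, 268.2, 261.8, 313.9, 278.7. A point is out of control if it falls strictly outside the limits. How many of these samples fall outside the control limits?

Compare each point to [256.3, 292.9]: sample 1 = 251.8 < LCL; sample 4 = 313.9 > UCL.

2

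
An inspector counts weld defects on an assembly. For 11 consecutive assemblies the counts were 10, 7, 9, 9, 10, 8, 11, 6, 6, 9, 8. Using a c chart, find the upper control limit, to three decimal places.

c̄ = (10 + 7 + 9 + 9 + 10 + 8 + 11 + 6 + 6 + 9 + 8) / 11 = 93 / 11 = 8.4545
UCL = c̄ + 3√c̄ = 8.4545 + 3 × √8.4545 = 8.4545 + 3 × 2.9077 = 17.1776

17.178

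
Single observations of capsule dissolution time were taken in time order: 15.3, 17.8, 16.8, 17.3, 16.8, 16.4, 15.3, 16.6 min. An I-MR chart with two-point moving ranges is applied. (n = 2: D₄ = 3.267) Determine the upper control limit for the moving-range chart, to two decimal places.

Moving ranges: 2.5, 1.0, 0.5, 0.5, 0.4, 1.1, 1.3; M̄R̄ = 7.3000 / 7 = 1.0429
UCL_MR = D₄·M̄R̄ = 3.267 × 1.0429 = 3.4070

3.41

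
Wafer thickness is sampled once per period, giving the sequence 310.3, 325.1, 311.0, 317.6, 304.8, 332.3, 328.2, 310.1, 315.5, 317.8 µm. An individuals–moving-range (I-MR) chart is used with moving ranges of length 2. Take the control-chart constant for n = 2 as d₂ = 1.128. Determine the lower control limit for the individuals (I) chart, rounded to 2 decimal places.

286.03

X̄ = (310.3 + 325.1 + 311.0 + 317.6 + 304.8 + 332.3 + 328.2 + 310.1 + 315.5 + 317.8) / 10 = 317.2700
Moving ranges: 14.8, 14.1, 6.6, 12.8, 27.5, 4.1, 18.1, 5.4, 2.3; M̄R̄ = 105.7000 / 9 = 11.7444
LCL = X̄ − 3·M̄R̄/d₂ = 317.2700 − 3 × 11.7444 / 1.128 = 286.0348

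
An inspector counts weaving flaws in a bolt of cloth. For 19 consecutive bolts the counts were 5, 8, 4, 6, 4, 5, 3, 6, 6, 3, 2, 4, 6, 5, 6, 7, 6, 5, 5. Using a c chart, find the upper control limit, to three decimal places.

c̄ = (5 + 8 + 4 + 6 + 4 + 5 + 3 + 6 + 6 + 3 + 2 + 4 + 6 + 5 + 6 + 7 + 6 + 5 + 5) / 19 = 96 / 19 = 5.0526
UCL = c̄ + 3√c̄ = 5.0526 + 3 × √5.0526 = 5.0526 + 3 × 2.2478 = 11.7960

11.796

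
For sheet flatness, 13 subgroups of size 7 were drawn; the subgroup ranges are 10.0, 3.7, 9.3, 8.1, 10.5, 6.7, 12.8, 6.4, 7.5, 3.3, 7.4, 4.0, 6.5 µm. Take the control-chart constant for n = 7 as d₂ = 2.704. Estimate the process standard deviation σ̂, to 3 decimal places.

2.737

R̄ = (10.0 + 3.7 + 9.3 + 8.1 + 10.5 + 6.7 + 12.8 + 6.4 + 7.5 + 3.3 + 7.4 + 4.0 + 6.5) / 13 = 7.4000
σ̂ = R̄ / d₂ = 7.4000 / 2.704 = 2.7367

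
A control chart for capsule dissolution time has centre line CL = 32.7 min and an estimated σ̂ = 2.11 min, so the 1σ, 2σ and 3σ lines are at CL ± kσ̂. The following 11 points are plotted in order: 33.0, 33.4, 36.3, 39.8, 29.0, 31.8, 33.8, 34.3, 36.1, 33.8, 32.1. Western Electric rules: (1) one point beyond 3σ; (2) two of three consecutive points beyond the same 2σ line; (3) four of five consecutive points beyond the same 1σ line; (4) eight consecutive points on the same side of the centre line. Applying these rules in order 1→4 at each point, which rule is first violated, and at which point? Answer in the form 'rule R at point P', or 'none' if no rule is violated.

Zone of each point (C = within 1σ̂, B = 1σ̂–2σ̂, A = 2σ̂–3σ̂, * = beyond 3σ̂; sign = side of CL): 1:+C, 2:+C, 3:+B, 4:+*, 5:-B, 6:-C, 7:+C, 8:+C, 9:+B, 10:+C, 11:-C
Rule 1 (one point beyond the 3σ limits) is satisfied at point 4.

rule 1 at point 4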